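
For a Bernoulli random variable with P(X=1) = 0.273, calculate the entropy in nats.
0.5862 nats

The binary entropy function is:
H(p) = -p log(p) - (1-p) log(1-p)

H(0.273) = -0.273 × log_e(0.273) - 0.727 × log_e(0.727)
H(0.273) = 0.5862 nats

Note: Binary entropy is maximized at p=0.5 (H=1 bit) and minimized at p=0 or p=1 (H=0).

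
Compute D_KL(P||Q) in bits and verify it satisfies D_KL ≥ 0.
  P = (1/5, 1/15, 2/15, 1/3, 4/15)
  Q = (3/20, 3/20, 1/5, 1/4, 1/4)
0.0902 bits

KL divergence satisfies the Gibbs inequality: D_KL(P||Q) ≥ 0 for all distributions P, Q.

D_KL(P||Q) = Σ p(x) log(p(x)/q(x))
Term by term:
  x=0: 1/5 × log_2[(1/5)/(3/20)] = 0.0830
  x=1: 1/15 × log_2[(1/15)/(3/20)] = -0.0780
  x=2: 2/15 × log_2[(2/15)/(1/5)] = -0.0780
  x=3: 1/3 × log_2[(1/3)/(1/4)] = 0.1383
  x=4: 4/15 × log_2[(4/15)/(1/4)] = 0.0248
D_KL(P||Q) = 0.0902 bits

D_KL(P||Q) = 0.0902 ≥ 0 ✓

This non-negativity is a fundamental property: relative entropy cannot be negative because it measures how different Q is from P.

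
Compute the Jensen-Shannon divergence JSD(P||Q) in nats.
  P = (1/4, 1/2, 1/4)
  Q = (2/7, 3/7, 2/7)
0.0026 nats

Jensen-Shannon divergence is:
JSD(P||Q) = 0.5 × D_KL(P||M) + 0.5 × D_KL(Q||M)
where M = 0.5 × (P + Q) is the mixture distribution.

M = 0.5 × (1/4, 1/2, 1/4) + 0.5 × (2/7, 3/7, 2/7) = (0.267857, 13/28, 0.267857)

D_KL(P||M) = 0.0026 nats
D_KL(Q||M) = 0.0026 nats

JSD(P||Q) = 0.5 × 0.0026 + 0.5 × 0.0026 = 0.0026 nats

Unlike KL divergence, JSD is symmetric and bounded: 0 ≤ JSD ≤ log(2).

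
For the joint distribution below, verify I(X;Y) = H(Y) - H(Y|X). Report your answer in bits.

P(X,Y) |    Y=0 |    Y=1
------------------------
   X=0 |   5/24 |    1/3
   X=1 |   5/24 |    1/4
I(X;Y) = 0.0036 bits

Mutual information has multiple equivalent forms:
- I(X;Y) = H(X) - H(X|Y)
- I(X;Y) = H(Y) - H(Y|X)
- I(X;Y) = H(X) + H(Y) - H(X,Y)

Computing all quantities:
H(X) = 0.9950, H(Y) = 0.9799, H(X,Y) = 1.9713
H(X|Y) = 0.9914, H(Y|X) = 0.9763

Verification:
H(X) - H(X|Y) = 0.9950 - 0.9914 = 0.0036
H(Y) - H(Y|X) = 0.9799 - 0.9763 = 0.0036
H(X) + H(Y) - H(X,Y) = 0.9950 + 0.9799 - 1.9713 = 0.0036

All forms give I(X;Y) = 0.0036 bits. ✓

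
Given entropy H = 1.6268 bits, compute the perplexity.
3.0883

Perplexity is 2^H (or exp(H) for natural log).

H = 1.6268 bits
Perplexity = 2^1.6268 = 3.0883

Interpretation: The model's uncertainty is equivalent to choosing uniformly among 3.1 options.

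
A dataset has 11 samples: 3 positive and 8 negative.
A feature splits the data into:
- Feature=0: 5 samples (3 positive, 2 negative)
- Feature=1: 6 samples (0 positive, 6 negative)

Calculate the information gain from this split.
0.4040 bits

Information Gain = H(Y) - H(Y|Feature)

Before split:
P(positive) = 3/11 = 0.2727
H(Y) = 0.8454 bits

After split:
Feature=0: H = 0.9710 bits (weight = 5/11)
Feature=1: H = 0.0000 bits (weight = 6/11)
H(Y|Feature) = (5/11)×0.9710 + (6/11)×0.0000 = 0.4413 bits

Information Gain = 0.8454 - 0.4413 = 0.4040 bits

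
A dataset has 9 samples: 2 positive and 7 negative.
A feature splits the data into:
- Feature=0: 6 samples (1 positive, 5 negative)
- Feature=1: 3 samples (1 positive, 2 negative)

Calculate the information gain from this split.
0.0248 bits

Information Gain = H(Y) - H(Y|Feature)

Before split:
P(positive) = 2/9 = 0.2222
H(Y) = 0.7642 bits

After split:
Feature=0: H = 0.6500 bits (weight = 6/9)
Feature=1: H = 0.9183 bits (weight = 3/9)
H(Y|Feature) = (6/9)×0.6500 + (3/9)×0.9183 = 0.7394 bits

Information Gain = 0.7642 - 0.7394 = 0.0248 bits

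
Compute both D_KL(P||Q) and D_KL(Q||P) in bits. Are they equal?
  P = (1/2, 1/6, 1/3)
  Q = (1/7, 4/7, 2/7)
D_KL(P||Q) = 0.6815, D_KL(Q||P) = 0.6940

KL divergence is not symmetric: D_KL(P||Q) ≠ D_KL(Q||P) in general.

D_KL(P||Q) = 0.6815 bits
D_KL(Q||P) = 0.6940 bits

No, they are not equal!

This asymmetry is why KL divergence is not a true distance metric.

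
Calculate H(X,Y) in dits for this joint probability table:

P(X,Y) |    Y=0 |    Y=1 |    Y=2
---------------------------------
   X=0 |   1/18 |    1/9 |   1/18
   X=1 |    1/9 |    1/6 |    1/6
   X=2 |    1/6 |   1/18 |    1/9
0.9164 dits

Joint entropy is H(X,Y) = -Σ_{x,y} p(x,y) log p(x,y).

Summing over all non-zero entries:
H(X,Y) = -[1/18·log_10(1/18) + 1/9·log_10(1/9) + 1/18·log_10(1/18) + 1/9·log_10(1/9) + 1/6·log_10(1/6) + 1/6·log_10(1/6) + 1/6·log_10(1/6) + 1/18·log_10(1/18) + 1/9·log_10(1/9)]
H(X,Y) = 0.9164 dits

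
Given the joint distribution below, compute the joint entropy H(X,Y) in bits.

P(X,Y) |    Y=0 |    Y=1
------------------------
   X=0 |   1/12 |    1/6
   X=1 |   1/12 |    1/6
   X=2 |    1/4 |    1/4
2.4591 bits

Joint entropy is H(X,Y) = -Σ_{x,y} p(x,y) log p(x,y).

Summing over all non-zero entries:
H(X,Y) = -[1/12·log_2(1/12) + 1/6·log_2(1/6) + 1/12·log_2(1/12) + 1/6·log_2(1/6) + 1/4·log_2(1/4) + 1/4·log_2(1/4)]
H(X,Y) = 2.4591 bits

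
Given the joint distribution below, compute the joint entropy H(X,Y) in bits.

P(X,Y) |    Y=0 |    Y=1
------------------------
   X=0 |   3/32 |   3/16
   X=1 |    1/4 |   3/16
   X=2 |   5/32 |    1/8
2.5192 bits

Joint entropy is H(X,Y) = -Σ_{x,y} p(x,y) log p(x,y).

Summing over all non-zero entries:
H(X,Y) = -[3/32·log_2(3/32) + 3/16·log_2(3/16) + 1/4·log_2(1/4) + 3/16·log_2(3/16) + 5/32·log_2(5/32) + 1/8·log_2(1/8)]
H(X,Y) = 2.5192 bits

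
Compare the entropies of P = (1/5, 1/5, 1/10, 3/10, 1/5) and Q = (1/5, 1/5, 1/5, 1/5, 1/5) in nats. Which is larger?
Q

Computing entropies in nats:
H(P) = 1.5571
H(Q) = 1.6094

Distribution Q has higher entropy.

Intuition: The distribution closer to uniform (more spread out) has higher entropy.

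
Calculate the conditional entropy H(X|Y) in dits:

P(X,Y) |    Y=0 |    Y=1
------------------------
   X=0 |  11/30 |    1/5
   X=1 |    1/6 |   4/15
0.2823 dits

Using the chain rule: H(X|Y) = H(X,Y) - H(Y)

First, compute H(X,Y) = 0.5823 dits

Marginal P(Y) = (8/15, 7/15)
H(Y) = 0.3001 dits

H(X|Y) = H(X,Y) - H(Y) = 0.5823 - 0.3001 = 0.2823 dits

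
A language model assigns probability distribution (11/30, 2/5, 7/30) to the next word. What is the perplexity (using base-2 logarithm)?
2.9269

Perplexity is 2^H (or exp(H) for natural log).

First, H = -Σ p log p = 1.5494 bits
Perplexity = 2^1.5494 = 2.9269

Interpretation: The model's uncertainty is equivalent to choosing uniformly among 2.9 options.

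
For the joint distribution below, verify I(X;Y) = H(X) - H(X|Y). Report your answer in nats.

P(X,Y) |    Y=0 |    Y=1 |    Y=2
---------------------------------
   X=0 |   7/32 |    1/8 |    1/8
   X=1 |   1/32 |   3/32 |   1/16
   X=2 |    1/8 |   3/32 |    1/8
I(X;Y) = 0.0333 nats

Mutual information has multiple equivalent forms:
- I(X;Y) = H(X) - H(X|Y)
- I(X;Y) = H(Y) - H(Y|X)
- I(X;Y) = H(X) + H(Y) - H(X,Y)

Computing all quantities:
H(X) = 1.0361, H(Y) = 1.0948, H(X,Y) = 2.0976
H(X|Y) = 1.0028, H(Y|X) = 1.0615

Verification:
H(X) - H(X|Y) = 1.0361 - 1.0028 = 0.0333
H(Y) - H(Y|X) = 1.0948 - 1.0615 = 0.0333
H(X) + H(Y) - H(X,Y) = 1.0361 + 1.0948 - 2.0976 = 0.0333

All forms give I(X;Y) = 0.0333 nats. ✓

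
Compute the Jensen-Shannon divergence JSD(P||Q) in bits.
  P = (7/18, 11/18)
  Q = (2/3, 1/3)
0.0566 bits

Jensen-Shannon divergence is:
JSD(P||Q) = 0.5 × D_KL(P||M) + 0.5 × D_KL(Q||M)
where M = 0.5 × (P + Q) is the mixture distribution.

M = 0.5 × (7/18, 11/18) + 0.5 × (2/3, 1/3) = (19/36, 17/36)

D_KL(P||M) = 0.0560 bits
D_KL(Q||M) = 0.0572 bits

JSD(P||Q) = 0.5 × 0.0560 + 0.5 × 0.0572 = 0.0566 bits

Unlike KL divergence, JSD is symmetric and bounded: 0 ≤ JSD ≤ log(2).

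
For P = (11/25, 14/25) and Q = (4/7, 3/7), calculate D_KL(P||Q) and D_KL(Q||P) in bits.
D_KL(P||Q) = 0.0502, D_KL(Q||P) = 0.0501

KL divergence is not symmetric: D_KL(P||Q) ≠ D_KL(Q||P) in general.

D_KL(P||Q) = 0.0502 bits
D_KL(Q||P) = 0.0501 bits

No, they are not equal!

This asymmetry is why KL divergence is not a true distance metric.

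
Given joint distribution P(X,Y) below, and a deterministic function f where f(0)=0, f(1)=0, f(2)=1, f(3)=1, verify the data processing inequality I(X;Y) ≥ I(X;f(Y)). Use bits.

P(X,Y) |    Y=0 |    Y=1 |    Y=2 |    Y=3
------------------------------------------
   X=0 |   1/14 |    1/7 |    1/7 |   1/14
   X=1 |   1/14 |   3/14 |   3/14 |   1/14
I(X;Y) = 0.0060, I(X;f(Y)) = 0.0000, inequality holds: 0.0060 ≥ 0.0000

Data Processing Inequality: For any Markov chain X → Y → Z, we have I(X;Y) ≥ I(X;Z).

Here Z = f(Y) is a deterministic function of Y, forming X → Y → Z.

Original I(X;Y) = 0.0060 bits

After applying f:
P(X,Z) where Z=f(Y):
- P(X,Z=0) = P(X,Y=0) + P(X,Y=1)
- P(X,Z=1) = P(X,Y=2) + P(X,Y=3)

I(X;Z) = I(X;f(Y)) = 0.0000 bits

Verification: 0.0060 ≥ 0.0000 ✓

Information cannot be created by processing; the function f can only lose information about X.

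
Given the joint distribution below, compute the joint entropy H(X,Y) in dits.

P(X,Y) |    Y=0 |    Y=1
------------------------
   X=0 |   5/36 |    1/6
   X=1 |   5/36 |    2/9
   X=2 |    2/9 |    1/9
0.7642 dits

Joint entropy is H(X,Y) = -Σ_{x,y} p(x,y) log p(x,y).

Summing over all non-zero entries:
H(X,Y) = -[5/36·log_10(5/36) + 1/6·log_10(1/6) + 5/36·log_10(5/36) + 2/9·log_10(2/9) + 2/9·log_10(2/9) + 1/9·log_10(1/9)]
H(X,Y) = 0.7642 dits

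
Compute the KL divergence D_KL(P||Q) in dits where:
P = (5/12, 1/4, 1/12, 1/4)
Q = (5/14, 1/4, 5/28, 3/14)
0.0170 dits

KL divergence: D_KL(P||Q) = Σ p(x) log(p(x)/q(x))

Computing term by term:
  x=0: 5/12 × log_10[(5/12)/(5/14)] = 5/12 × 0.0669 = 0.0279
  x=1: 1/4 × log_10[(1/4)/(1/4)] = 1/4 × 0.0000 = 0.0000
  x=2: 1/12 × log_10[(1/12)/(5/28)] = 1/12 × -0.3310 = -0.0276
  x=3: 1/4 × log_10[(1/4)/(3/14)] = 1/4 × 0.0669 = 0.0167

D_KL(P||Q) = 0.0170 dits

Note: KL divergence is always non-negative and equals 0 iff P = Q.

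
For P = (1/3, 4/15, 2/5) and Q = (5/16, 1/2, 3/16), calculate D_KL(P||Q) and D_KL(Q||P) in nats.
D_KL(P||Q) = 0.1570, D_KL(Q||P) = 0.1521

KL divergence is not symmetric: D_KL(P||Q) ≠ D_KL(Q||P) in general.

D_KL(P||Q) = 0.1570 nats
D_KL(Q||P) = 0.1521 nats

No, they are not equal!

This asymmetry is why KL divergence is not a true distance metric.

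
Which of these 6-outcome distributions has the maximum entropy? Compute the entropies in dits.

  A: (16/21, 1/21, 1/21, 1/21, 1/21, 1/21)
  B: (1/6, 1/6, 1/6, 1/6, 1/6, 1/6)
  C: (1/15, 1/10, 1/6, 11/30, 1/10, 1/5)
B

For a discrete distribution over n outcomes, entropy is maximized by the uniform distribution.

Computing entropies:
H(A) = 0.4048 dits
H(B) = 0.7782 dits
H(C) = 0.7077 dits

The uniform distribution (where all probabilities equal 1/6) achieves the maximum entropy of log_10(6) = 0.7782 dits.

Distribution B has the highest entropy.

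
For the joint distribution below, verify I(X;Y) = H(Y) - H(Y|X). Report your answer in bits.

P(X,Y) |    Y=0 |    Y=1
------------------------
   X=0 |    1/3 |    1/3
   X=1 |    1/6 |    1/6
I(X;Y) = 0.0000 bits

Mutual information has multiple equivalent forms:
- I(X;Y) = H(X) - H(X|Y)
- I(X;Y) = H(Y) - H(Y|X)
- I(X;Y) = H(X) + H(Y) - H(X,Y)

Computing all quantities:
H(X) = 0.9183, H(Y) = 1.0000, H(X,Y) = 1.9183
H(X|Y) = 0.9183, H(Y|X) = 1.0000

Verification:
H(X) - H(X|Y) = 0.9183 - 0.9183 = 0.0000
H(Y) - H(Y|X) = 1.0000 - 1.0000 = 0.0000
H(X) + H(Y) - H(X,Y) = 0.9183 + 1.0000 - 1.9183 = 0.0000

All forms give I(X;Y) = 0.0000 bits. ✓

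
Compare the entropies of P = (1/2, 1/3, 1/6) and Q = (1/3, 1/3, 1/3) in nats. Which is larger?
Q

Computing entropies in nats:
H(P) = 1.0114
H(Q) = 1.0986

Distribution Q has higher entropy.

Intuition: The distribution closer to uniform (more spread out) has higher entropy.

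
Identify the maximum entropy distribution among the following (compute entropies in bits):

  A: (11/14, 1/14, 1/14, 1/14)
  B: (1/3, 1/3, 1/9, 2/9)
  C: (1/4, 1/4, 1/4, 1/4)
C

For a discrete distribution over n outcomes, entropy is maximized by the uniform distribution.

Computing entropies:
H(A) = 1.0892 bits
H(B) = 1.8911 bits
H(C) = 2.0000 bits

The uniform distribution (where all probabilities equal 1/4) achieves the maximum entropy of log_2(4) = 2.0000 bits.

Distribution C has the highest entropy.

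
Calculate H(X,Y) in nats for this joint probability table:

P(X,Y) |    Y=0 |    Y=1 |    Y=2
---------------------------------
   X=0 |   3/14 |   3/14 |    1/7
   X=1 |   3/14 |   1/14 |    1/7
1.7348 nats

Joint entropy is H(X,Y) = -Σ_{x,y} p(x,y) log p(x,y).

Summing over all non-zero entries:
H(X,Y) = -[3/14·log_e(3/14) + 3/14·log_e(3/14) + 1/7·log_e(1/7) + 3/14·log_e(3/14) + 1/14·log_e(1/14) + 1/7·log_e(1/7)]
H(X,Y) = 1.7348 nats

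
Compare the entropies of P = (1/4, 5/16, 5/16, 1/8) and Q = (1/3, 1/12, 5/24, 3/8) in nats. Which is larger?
P

Computing entropies in nats:
H(P) = 1.3335
H(Q) = 1.2679

Distribution P has higher entropy.

Intuition: The distribution closer to uniform (more spread out) has higher entropy.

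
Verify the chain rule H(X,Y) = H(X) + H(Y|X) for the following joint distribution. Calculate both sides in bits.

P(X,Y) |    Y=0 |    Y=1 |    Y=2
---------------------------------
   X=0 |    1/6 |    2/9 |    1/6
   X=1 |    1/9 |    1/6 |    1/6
H(X,Y) = 2.5577, H(X) = 0.9911, H(Y|X) = 1.5667 (all in bits)

Chain rule: H(X,Y) = H(X) + H(Y|X)

Left side — joint entropy directly:
H(X,Y) = -Σ p(x,y) log p(x,y) = 2.5577 bits

Right side — compute H(Y|X) from the conditional distributions:
P(X) = (5/9, 4/9), so H(X) = 0.9911 bits
H(Y|X) = Σ_x P(X=x) · H(Y|X=x):
  P(Y|X=0) = (3/10, 2/5, 3/10), H(Y|X=0) = 1.5710, weight P(X=0) = 5/9
  P(Y|X=1) = (1/4, 3/8, 3/8), H(Y|X=1) = 1.5613, weight P(X=1) = 4/9
H(Y|X) = 1.5667 bits

H(X) + H(Y|X) = 0.9911 + 1.5667 = 2.5577 bits

Both sides equal 2.5577 bits. ✓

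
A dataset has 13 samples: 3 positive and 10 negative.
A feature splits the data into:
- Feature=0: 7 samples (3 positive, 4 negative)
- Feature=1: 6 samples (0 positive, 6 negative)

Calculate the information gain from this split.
0.2488 bits

Information Gain = H(Y) - H(Y|Feature)

Before split:
P(positive) = 3/13 = 0.2308
H(Y) = 0.7793 bits

After split:
Feature=0: H = 0.9852 bits (weight = 7/13)
Feature=1: H = 0.0000 bits (weight = 6/13)
H(Y|Feature) = (7/13)×0.9852 + (6/13)×0.0000 = 0.5305 bits

Information Gain = 0.7793 - 0.5305 = 0.2488 bits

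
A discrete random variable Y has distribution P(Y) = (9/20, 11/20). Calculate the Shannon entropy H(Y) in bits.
0.9928 bits

Shannon entropy is H(X) = -Σ p(x) log p(x).

For P = (9/20, 11/20):
H = -9/20 × log_2(9/20) -11/20 × log_2(11/20)
H = 0.9928 bits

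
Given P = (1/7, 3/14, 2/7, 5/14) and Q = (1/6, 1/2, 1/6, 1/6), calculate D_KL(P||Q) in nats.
0.2226 nats

KL divergence: D_KL(P||Q) = Σ p(x) log(p(x)/q(x))

Computing term by term:
  x=0: 1/7 × log_e[(1/7)/(1/6)] = 1/7 × -0.1542 = -0.0220
  x=1: 3/14 × log_e[(3/14)/(1/2)] = 3/14 × -0.8473 = -0.1816
  x=2: 2/7 × log_e[(2/7)/(1/6)] = 2/7 × 0.5390 = 0.1540
  x=3: 5/14 × log_e[(5/14)/(1/6)] = 5/14 × 0.7621 = 0.2722

D_KL(P||Q) = 0.2226 nats

Note: KL divergence is always non-negative and equals 0 iff P = Q.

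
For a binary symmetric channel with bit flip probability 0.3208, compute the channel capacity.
0.0948 bits

For a binary symmetric channel (BSC) with error probability p:
Capacity C = 1 - H(p) bits per symbol

where H(p) = -p log₂(p) - (1-p) log₂(1-p) is the binary entropy function.

H(0.3208) = 0.9052 bits
C = 1 - 0.9052 = 0.0948 bits per symbol

This means we can reliably transmit up to 0.0948 bits of information per channel use.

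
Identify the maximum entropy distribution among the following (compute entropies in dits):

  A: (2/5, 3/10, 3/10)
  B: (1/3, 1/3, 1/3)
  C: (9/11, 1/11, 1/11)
B

For a discrete distribution over n outcomes, entropy is maximized by the uniform distribution.

Computing entropies:
H(A) = 0.4729 dits
H(B) = 0.4771 dits
H(C) = 0.2606 dits

The uniform distribution (where all probabilities equal 1/3) achieves the maximum entropy of log_10(3) = 0.4771 dits.

Distribution B has the highest entropy.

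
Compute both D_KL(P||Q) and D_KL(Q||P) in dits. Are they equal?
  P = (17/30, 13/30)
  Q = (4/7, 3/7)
D_KL(P||Q) = 0.0000, D_KL(Q||P) = 0.0000

KL divergence is not symmetric: D_KL(P||Q) ≠ D_KL(Q||P) in general.

D_KL(P||Q) = 0.0000 dits
D_KL(Q||P) = 0.0000 dits

In this case they happen to be equal (to 4 decimal places).

This asymmetry is why KL divergence is not a true distance metric.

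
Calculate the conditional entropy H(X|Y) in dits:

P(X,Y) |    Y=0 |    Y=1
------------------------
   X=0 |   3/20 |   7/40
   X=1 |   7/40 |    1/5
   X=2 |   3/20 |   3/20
0.4750 dits

Using the chain rule: H(X|Y) = H(X,Y) - H(Y)

First, compute H(X,Y) = 0.7755 dits

Marginal P(Y) = (19/40, 21/40)
H(Y) = 0.3005 dits

H(X|Y) = H(X,Y) - H(Y) = 0.7755 - 0.3005 = 0.4750 dits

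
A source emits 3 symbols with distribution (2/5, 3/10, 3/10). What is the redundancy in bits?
0.0140 bits

Redundancy measures how far a source is from maximum entropy:
R = H_max - H(X)

Maximum entropy for 3 symbols: H_max = log_2(3) = 1.5850 bits
Actual entropy: H(X) = 1.5710 bits
Redundancy: R = 1.5850 - 1.5710 = 0.0140 bits

This redundancy represents potential for compression: the source could be compressed by 0.0140 bits per symbol.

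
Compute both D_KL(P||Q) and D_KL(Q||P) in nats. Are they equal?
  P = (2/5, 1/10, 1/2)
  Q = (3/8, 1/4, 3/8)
D_KL(P||Q) = 0.0780, D_KL(Q||P) = 0.0970

KL divergence is not symmetric: D_KL(P||Q) ≠ D_KL(Q||P) in general.

D_KL(P||Q) = 0.0780 nats
D_KL(Q||P) = 0.0970 nats

No, they are not equal!

This asymmetry is why KL divergence is not a true distance metric.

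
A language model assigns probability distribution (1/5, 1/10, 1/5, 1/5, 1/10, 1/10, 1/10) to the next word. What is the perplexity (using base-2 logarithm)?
6.5975

Perplexity is 2^H (or exp(H) for natural log).

First, H = -Σ p log p = 2.7219 bits
Perplexity = 2^2.7219 = 6.5975

Interpretation: The model's uncertainty is equivalent to choosing uniformly among 6.6 options.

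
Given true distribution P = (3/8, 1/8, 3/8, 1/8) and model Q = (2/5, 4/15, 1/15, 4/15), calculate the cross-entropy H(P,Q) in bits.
2.4375 bits

Cross-entropy: H(P,Q) = -Σ p(x) log q(x)

Alternatively: H(P,Q) = H(P) + D_KL(P||Q)
H(P) = 1.8113 bits
D_KL(P||Q) = 0.6263 bits

H(P,Q) = 1.8113 + 0.6263 = 2.4375 bits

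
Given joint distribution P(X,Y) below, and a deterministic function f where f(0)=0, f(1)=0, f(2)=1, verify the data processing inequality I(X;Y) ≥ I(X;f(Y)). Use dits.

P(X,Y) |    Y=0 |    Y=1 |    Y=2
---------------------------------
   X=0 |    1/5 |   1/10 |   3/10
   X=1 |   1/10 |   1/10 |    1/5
I(X;Y) = 0.0030, I(X;f(Y)) = 0.0000, inequality holds: 0.0030 ≥ 0.0000

Data Processing Inequality: For any Markov chain X → Y → Z, we have I(X;Y) ≥ I(X;Z).

Here Z = f(Y) is a deterministic function of Y, forming X → Y → Z.

Original I(X;Y) = 0.0030 dits

After applying f:
P(X,Z) where Z=f(Y):
- P(X,Z=0) = P(X,Y=0) + P(X,Y=1)
- P(X,Z=1) = P(X,Y=2)

I(X;Z) = I(X;f(Y)) = 0.0000 dits

Verification: 0.0030 ≥ 0.0000 ✓

Information cannot be created by processing; the function f can only lose information about X.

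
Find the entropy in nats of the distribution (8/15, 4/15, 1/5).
1.0096 nats

Shannon entropy is H(X) = -Σ p(x) log p(x).

For P = (8/15, 4/15, 1/5):
H = -8/15 × log_e(8/15) -4/15 × log_e(4/15) -1/5 × log_e(1/5)
H = 1.0096 nats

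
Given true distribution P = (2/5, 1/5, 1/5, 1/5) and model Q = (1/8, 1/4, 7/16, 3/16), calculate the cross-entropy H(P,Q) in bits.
2.3215 bits

Cross-entropy: H(P,Q) = -Σ p(x) log q(x)

Alternatively: H(P,Q) = H(P) + D_KL(P||Q)
H(P) = 1.9219 bits
D_KL(P||Q) = 0.3996 bits

H(P,Q) = 1.9219 + 0.3996 = 2.3215 bits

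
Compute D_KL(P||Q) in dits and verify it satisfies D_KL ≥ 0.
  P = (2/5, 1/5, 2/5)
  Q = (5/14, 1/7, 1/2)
0.0101 dits

KL divergence satisfies the Gibbs inequality: D_KL(P||Q) ≥ 0 for all distributions P, Q.

D_KL(P||Q) = Σ p(x) log(p(x)/q(x))
Term by term:
  x=0: 2/5 × log_10[(2/5)/(5/14)] = 0.0197
  x=1: 1/5 × log_10[(1/5)/(1/7)] = 0.0292
  x=2: 2/5 × log_10[(2/5)/(1/2)] = -0.0388
D_KL(P||Q) = 0.0101 dits

D_KL(P||Q) = 0.0101 ≥ 0 ✓

This non-negativity is a fundamental property: relative entropy cannot be negative because it measures how different Q is from P.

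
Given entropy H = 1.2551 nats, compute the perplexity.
3.5082

Perplexity is e^H (or exp(H) for natural log).

H = 1.2551 nats
Perplexity = e^1.2551 = 3.5082

Interpretation: The model's uncertainty is equivalent to choosing uniformly among 3.5 options.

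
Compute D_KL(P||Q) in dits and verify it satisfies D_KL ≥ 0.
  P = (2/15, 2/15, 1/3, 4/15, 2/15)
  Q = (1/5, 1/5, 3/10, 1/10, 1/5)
0.0584 dits

KL divergence satisfies the Gibbs inequality: D_KL(P||Q) ≥ 0 for all distributions P, Q.

D_KL(P||Q) = Σ p(x) log(p(x)/q(x))
Term by term:
  x=0: 2/15 × log_10[(2/15)/(1/5)] = -0.0235
  x=1: 2/15 × log_10[(2/15)/(1/5)] = -0.0235
  x=2: 1/3 × log_10[(1/3)/(3/10)] = 0.0153
  x=3: 4/15 × log_10[(4/15)/(1/10)] = 0.1136
  x=4: 2/15 × log_10[(2/15)/(1/5)] = -0.0235
D_KL(P||Q) = 0.0584 dits

D_KL(P||Q) = 0.0584 ≥ 0 ✓

This non-negativity is a fundamental property: relative entropy cannot be negative because it measures how different Q is from P.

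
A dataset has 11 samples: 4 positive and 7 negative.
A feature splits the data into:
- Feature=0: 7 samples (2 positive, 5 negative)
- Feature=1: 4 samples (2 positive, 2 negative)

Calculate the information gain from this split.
0.0328 bits

Information Gain = H(Y) - H(Y|Feature)

Before split:
P(positive) = 4/11 = 0.3636
H(Y) = 0.9457 bits

After split:
Feature=0: H = 0.8631 bits (weight = 7/11)
Feature=1: H = 1.0000 bits (weight = 4/11)
H(Y|Feature) = (7/11)×0.8631 + (4/11)×1.0000 = 0.9129 bits

Information Gain = 0.9457 - 0.9129 = 0.0328 bits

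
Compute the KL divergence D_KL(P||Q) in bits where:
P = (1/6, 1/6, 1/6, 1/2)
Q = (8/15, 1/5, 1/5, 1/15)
1.0861 bits

KL divergence: D_KL(P||Q) = Σ p(x) log(p(x)/q(x))

Computing term by term:
  x=0: 1/6 × log_2[(1/6)/(8/15)] = 1/6 × -1.6781 = -0.2797
  x=1: 1/6 × log_2[(1/6)/(1/5)] = 1/6 × -0.2630 = -0.0438
  x=2: 1/6 × log_2[(1/6)/(1/5)] = 1/6 × -0.2630 = -0.0438
  x=3: 1/2 × log_2[(1/2)/(1/15)] = 1/2 × 2.9069 = 1.4534

D_KL(P||Q) = 1.0861 bits

Note: KL divergence is always non-negative and equals 0 iff P = Q.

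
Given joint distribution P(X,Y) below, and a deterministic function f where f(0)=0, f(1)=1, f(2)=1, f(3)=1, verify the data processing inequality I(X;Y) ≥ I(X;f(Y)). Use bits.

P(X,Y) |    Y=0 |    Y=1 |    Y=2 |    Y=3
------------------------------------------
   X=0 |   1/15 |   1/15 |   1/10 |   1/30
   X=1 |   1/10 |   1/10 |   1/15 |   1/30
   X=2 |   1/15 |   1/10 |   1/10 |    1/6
I(X;Y) = 0.0884, I(X;f(Y)) = 0.0235, inequality holds: 0.0884 ≥ 0.0235

Data Processing Inequality: For any Markov chain X → Y → Z, we have I(X;Y) ≥ I(X;Z).

Here Z = f(Y) is a deterministic function of Y, forming X → Y → Z.

Original I(X;Y) = 0.0884 bits

After applying f:
P(X,Z) where Z=f(Y):
- P(X,Z=0) = P(X,Y=0)
- P(X,Z=1) = P(X,Y=1) + P(X,Y=2) + P(X,Y=3)

I(X;Z) = I(X;f(Y)) = 0.0235 bits

Verification: 0.0884 ≥ 0.0235 ✓

Information cannot be created by processing; the function f can only lose information about X.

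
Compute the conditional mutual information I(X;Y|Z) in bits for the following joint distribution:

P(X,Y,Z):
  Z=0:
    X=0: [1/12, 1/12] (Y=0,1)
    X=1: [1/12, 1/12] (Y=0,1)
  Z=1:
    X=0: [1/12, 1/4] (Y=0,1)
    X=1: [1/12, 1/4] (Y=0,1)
0.0000 bits

Conditional mutual information: I(X;Y|Z) = H(X|Z) + H(Y|Z) - H(X,Y|Z)

H(Z) = 0.9183
H(X,Z) = 1.9183 → H(X|Z) = 1.0000
H(Y,Z) = 1.7925 → H(Y|Z) = 0.8742
H(X,Y,Z) = 2.7925 → H(X,Y|Z) = 1.8742

I(X;Y|Z) = 1.0000 + 0.8742 - 1.8742 = 0.0000 bits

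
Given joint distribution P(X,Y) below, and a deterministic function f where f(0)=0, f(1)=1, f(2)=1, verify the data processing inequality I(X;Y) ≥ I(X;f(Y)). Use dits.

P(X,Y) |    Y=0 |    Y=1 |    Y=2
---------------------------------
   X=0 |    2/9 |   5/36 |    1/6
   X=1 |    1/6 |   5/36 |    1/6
I(X;Y) = 0.0011, I(X;f(Y)) = 0.0011, inequality holds: 0.0011 ≥ 0.0011

Data Processing Inequality: For any Markov chain X → Y → Z, we have I(X;Y) ≥ I(X;Z).

Here Z = f(Y) is a deterministic function of Y, forming X → Y → Z.

Original I(X;Y) = 0.0011 dits

After applying f:
P(X,Z) where Z=f(Y):
- P(X,Z=0) = P(X,Y=0)
- P(X,Z=1) = P(X,Y=1) + P(X,Y=2)

I(X;Z) = I(X;f(Y)) = 0.0011 dits

Verification: 0.0011 ≥ 0.0011 ✓

Information cannot be created by processing; the function f can only lose information about X.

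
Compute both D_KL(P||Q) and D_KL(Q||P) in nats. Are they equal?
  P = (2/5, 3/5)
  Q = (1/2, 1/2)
D_KL(P||Q) = 0.0201, D_KL(Q||P) = 0.0204

KL divergence is not symmetric: D_KL(P||Q) ≠ D_KL(Q||P) in general.

D_KL(P||Q) = 0.0201 nats
D_KL(Q||P) = 0.0204 nats

No, they are not equal!

This asymmetry is why KL divergence is not a true distance metric.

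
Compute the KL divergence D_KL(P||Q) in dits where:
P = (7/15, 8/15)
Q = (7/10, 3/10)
0.0511 dits

KL divergence: D_KL(P||Q) = Σ p(x) log(p(x)/q(x))

Computing term by term:
  x=0: 7/15 × log_10[(7/15)/(7/10)] = 7/15 × -0.1761 = -0.0822
  x=1: 8/15 × log_10[(8/15)/(3/10)] = 8/15 × 0.2499 = 0.1333

D_KL(P||Q) = 0.0511 dits

Note: KL divergence is always non-negative and equals 0 iff P = Q.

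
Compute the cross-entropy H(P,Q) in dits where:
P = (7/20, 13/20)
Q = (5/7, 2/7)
0.4048 dits

Cross-entropy: H(P,Q) = -Σ p(x) log q(x)

Alternatively: H(P,Q) = H(P) + D_KL(P||Q)
H(P) = 0.2812 dits
D_KL(P||Q) = 0.1236 dits

H(P,Q) = 0.2812 + 0.1236 = 0.4048 dits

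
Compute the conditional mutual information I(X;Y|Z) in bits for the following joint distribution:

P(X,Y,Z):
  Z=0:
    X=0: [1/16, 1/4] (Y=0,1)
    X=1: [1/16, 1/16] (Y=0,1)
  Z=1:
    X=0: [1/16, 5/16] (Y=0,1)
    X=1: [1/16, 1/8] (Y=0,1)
0.0409 bits

Conditional mutual information: I(X;Y|Z) = H(X|Z) + H(Y|Z) - H(X,Y|Z)

H(Z) = 0.9887
H(X,Z) = 1.8829 → H(X|Z) = 0.8942
H(Y,Z) = 1.7962 → H(Y|Z) = 0.8075
H(X,Y,Z) = 2.6494 → H(X,Y|Z) = 1.6607

I(X;Y|Z) = 0.8942 + 0.8075 - 1.6607 = 0.0409 bits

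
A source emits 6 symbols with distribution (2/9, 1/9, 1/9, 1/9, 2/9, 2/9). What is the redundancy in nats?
0.0566 nats

Redundancy measures how far a source is from maximum entropy:
R = H_max - H(X)

Maximum entropy for 6 symbols: H_max = log_e(6) = 1.7918 nats
Actual entropy: H(X) = 1.7351 nats
Redundancy: R = 1.7918 - 1.7351 = 0.0566 nats

This redundancy represents potential for compression: the source could be compressed by 0.0566 nats per symbol.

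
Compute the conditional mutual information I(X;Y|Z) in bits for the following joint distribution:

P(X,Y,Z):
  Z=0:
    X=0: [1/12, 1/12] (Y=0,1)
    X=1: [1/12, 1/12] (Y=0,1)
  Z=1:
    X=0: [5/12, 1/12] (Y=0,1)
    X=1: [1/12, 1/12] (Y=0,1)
0.0492 bits

Conditional mutual information: I(X;Y|Z) = H(X|Z) + H(Y|Z) - H(X,Y|Z)

H(Z) = 0.9183
H(X,Z) = 1.7925 → H(X|Z) = 0.8742
H(Y,Z) = 1.7925 → H(Y|Z) = 0.8742
H(X,Y,Z) = 2.6175 → H(X,Y|Z) = 1.6992

I(X;Y|Z) = 0.8742 + 0.8742 - 1.6992 = 0.0492 bits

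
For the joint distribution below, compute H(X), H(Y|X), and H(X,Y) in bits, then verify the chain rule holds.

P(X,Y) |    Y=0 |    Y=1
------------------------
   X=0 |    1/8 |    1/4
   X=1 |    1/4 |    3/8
H(X,Y) = 1.9056, H(X) = 0.9544, H(Y|X) = 0.9512 (all in bits)

Chain rule: H(X,Y) = H(X) + H(Y|X)

Left side — joint entropy directly:
H(X,Y) = -Σ p(x,y) log p(x,y) = 1.9056 bits

Right side — compute H(Y|X) from the conditional distributions:
P(X) = (3/8, 5/8), so H(X) = 0.9544 bits
H(Y|X) = Σ_x P(X=x) · H(Y|X=x):
  P(Y|X=0) = (1/3, 2/3), H(Y|X=0) = 0.9183, weight P(X=0) = 3/8
  P(Y|X=1) = (2/5, 3/5), H(Y|X=1) = 0.9710, weight P(X=1) = 5/8
H(Y|X) = 0.9512 bits

H(X) + H(Y|X) = 0.9544 + 0.9512 = 1.9056 bits

Both sides equal 1.9056 bits. ✓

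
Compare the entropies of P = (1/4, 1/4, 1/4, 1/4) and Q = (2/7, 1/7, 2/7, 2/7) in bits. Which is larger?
P

Computing entropies in bits:
H(P) = 2.0000
H(Q) = 1.9502

Distribution P has higher entropy.

Intuition: The distribution closer to uniform (more spread out) has higher entropy.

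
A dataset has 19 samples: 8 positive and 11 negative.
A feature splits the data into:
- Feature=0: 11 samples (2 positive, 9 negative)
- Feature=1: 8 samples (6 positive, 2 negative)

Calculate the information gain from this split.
0.2443 bits

Information Gain = H(Y) - H(Y|Feature)

Before split:
P(positive) = 8/19 = 0.4211
H(Y) = 0.9819 bits

After split:
Feature=0: H = 0.6840 bits (weight = 11/19)
Feature=1: H = 0.8113 bits (weight = 8/19)
H(Y|Feature) = (11/19)×0.6840 + (8/19)×0.8113 = 0.7376 bits

Information Gain = 0.9819 - 0.7376 = 0.2443 bits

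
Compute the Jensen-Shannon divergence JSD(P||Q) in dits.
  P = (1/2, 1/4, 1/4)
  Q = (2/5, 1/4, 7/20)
0.0030 dits

Jensen-Shannon divergence is:
JSD(P||Q) = 0.5 × D_KL(P||M) + 0.5 × D_KL(Q||M)
where M = 0.5 × (P + Q) is the mixture distribution.

M = 0.5 × (1/2, 1/4, 1/4) + 0.5 × (2/5, 1/4, 7/20) = (9/20, 1/4, 3/10)

D_KL(P||M) = 0.0031 dits
D_KL(Q||M) = 0.0030 dits

JSD(P||Q) = 0.5 × 0.0031 + 0.5 × 0.0030 = 0.0030 dits

Unlike KL divergence, JSD is symmetric and bounded: 0 ≤ JSD ≤ log(2).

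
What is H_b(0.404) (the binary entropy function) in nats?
0.6746 nats

The binary entropy function is:
H(p) = -p log(p) - (1-p) log(1-p)

H(0.404) = -0.404 × log_e(0.404) - 0.596 × log_e(0.596)
H(0.404) = 0.6746 nats

Note: Binary entropy is maximized at p=0.5 (H=1 bit) and minimized at p=0 or p=1 (H=0).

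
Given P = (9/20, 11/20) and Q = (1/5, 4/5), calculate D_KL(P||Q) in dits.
0.0690 dits

KL divergence: D_KL(P||Q) = Σ p(x) log(p(x)/q(x))

Computing term by term:
  x=0: 9/20 × log_10[(9/20)/(1/5)] = 9/20 × 0.3522 = 0.1585
  x=1: 11/20 × log_10[(11/20)/(4/5)] = 11/20 × -0.1627 = -0.0895

D_KL(P||Q) = 0.0690 dits

Note: KL divergence is always non-negative and equals 0 iff P = Q.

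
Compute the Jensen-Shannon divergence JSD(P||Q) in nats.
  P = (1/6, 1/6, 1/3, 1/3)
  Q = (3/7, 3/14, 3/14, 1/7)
0.0574 nats

Jensen-Shannon divergence is:
JSD(P||Q) = 0.5 × D_KL(P||M) + 0.5 × D_KL(Q||M)
where M = 0.5 × (P + Q) is the mixture distribution.

M = 0.5 × (1/6, 1/6, 1/3, 1/3) + 0.5 × (3/7, 3/14, 3/14, 1/7) = (0.297619, 4/21, 0.27381, 5/21)

D_KL(P||M) = 0.0588 nats
D_KL(Q||M) = 0.0560 nats

JSD(P||Q) = 0.5 × 0.0588 + 0.5 × 0.0560 = 0.0574 nats

Unlike KL divergence, JSD is symmetric and bounded: 0 ≤ JSD ≤ log(2).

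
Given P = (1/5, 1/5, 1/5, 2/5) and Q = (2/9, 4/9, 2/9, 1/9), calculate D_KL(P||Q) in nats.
0.3105 nats

KL divergence: D_KL(P||Q) = Σ p(x) log(p(x)/q(x))

Computing term by term:
  x=0: 1/5 × log_e[(1/5)/(2/9)] = 1/5 × -0.1054 = -0.0211
  x=1: 1/5 × log_e[(1/5)/(4/9)] = 1/5 × -0.7985 = -0.1597
  x=2: 1/5 × log_e[(1/5)/(2/9)] = 1/5 × -0.1054 = -0.0211
  x=3: 2/5 × log_e[(2/5)/(1/9)] = 2/5 × 1.2809 = 0.5124

D_KL(P||Q) = 0.3105 nats

Note: KL divergence is always non-negative and equals 0 iff P = Q.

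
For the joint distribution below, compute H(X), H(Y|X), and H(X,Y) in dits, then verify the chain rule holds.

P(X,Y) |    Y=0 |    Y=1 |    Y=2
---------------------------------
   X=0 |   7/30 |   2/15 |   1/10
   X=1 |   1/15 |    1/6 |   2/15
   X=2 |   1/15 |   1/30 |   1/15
H(X,Y) = 0.8950, H(X) = 0.4439, H(Y|X) = 0.4510 (all in dits)

Chain rule: H(X,Y) = H(X) + H(Y|X)

Left side — joint entropy directly:
H(X,Y) = -Σ p(x,y) log p(x,y) = 0.8950 dits

Right side — compute H(Y|X) from the conditional distributions:
P(X) = (7/15, 11/30, 1/6), so H(X) = 0.4439 dits
H(Y|X) = Σ_x P(X=x) · H(Y|X=x):
  P(Y|X=0) = (1/2, 2/7, 3/14), H(Y|X=0) = 0.4493, weight P(X=0) = 7/15
  P(Y|X=1) = (2/11, 5/11, 4/11), H(Y|X=1) = 0.4500, weight P(X=1) = 11/30
  P(Y|X=2) = (2/5, 1/5, 2/5), H(Y|X=2) = 0.4581, weight P(X=2) = 1/6
H(Y|X) = 0.4510 dits

H(X) + H(Y|X) = 0.4439 + 0.4510 = 0.8950 dits

Both sides equal 0.8950 dits. ✓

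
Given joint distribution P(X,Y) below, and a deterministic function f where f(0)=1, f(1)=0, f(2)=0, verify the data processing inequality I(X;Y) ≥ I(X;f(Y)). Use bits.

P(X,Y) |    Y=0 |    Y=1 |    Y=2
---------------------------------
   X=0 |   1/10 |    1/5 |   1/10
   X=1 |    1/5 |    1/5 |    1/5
I(X;Y) = 0.0200, I(X;f(Y)) = 0.0058, inequality holds: 0.0200 ≥ 0.0058

Data Processing Inequality: For any Markov chain X → Y → Z, we have I(X;Y) ≥ I(X;Z).

Here Z = f(Y) is a deterministic function of Y, forming X → Y → Z.

Original I(X;Y) = 0.0200 bits

After applying f:
P(X,Z) where Z=f(Y):
- P(X,Z=0) = P(X,Y=1) + P(X,Y=2)
- P(X,Z=1) = P(X,Y=0)

I(X;Z) = I(X;f(Y)) = 0.0058 bits

Verification: 0.0200 ≥ 0.0058 ✓

Information cannot be created by processing; the function f can only lose information about X.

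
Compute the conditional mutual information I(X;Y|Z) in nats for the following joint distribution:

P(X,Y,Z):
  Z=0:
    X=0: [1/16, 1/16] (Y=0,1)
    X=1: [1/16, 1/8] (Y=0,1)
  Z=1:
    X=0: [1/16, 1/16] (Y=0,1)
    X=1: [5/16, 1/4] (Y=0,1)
0.0050 nats

Conditional mutual information: I(X;Y|Z) = H(X|Z) + H(Y|Z) - H(X,Y|Z)

H(Z) = 0.6211
H(X,Z) = 1.1574 → H(X|Z) = 0.5363
H(Y,Z) = 1.3051 → H(Y|Z) = 0.6840
H(X,Y,Z) = 1.8364 → H(X,Y|Z) = 1.2153

I(X;Y|Z) = 0.5363 + 0.6840 - 1.2153 = 0.0050 nats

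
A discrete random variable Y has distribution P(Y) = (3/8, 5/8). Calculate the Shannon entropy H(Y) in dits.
0.2873 dits

Shannon entropy is H(X) = -Σ p(x) log p(x).

For P = (3/8, 5/8):
H = -3/8 × log_10(3/8) -5/8 × log_10(5/8)
H = 0.2873 dits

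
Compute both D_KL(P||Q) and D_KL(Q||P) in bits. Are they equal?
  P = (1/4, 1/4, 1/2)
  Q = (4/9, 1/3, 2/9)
D_KL(P||Q) = 0.2737, D_KL(Q||P) = 0.2473

KL divergence is not symmetric: D_KL(P||Q) ≠ D_KL(Q||P) in general.

D_KL(P||Q) = 0.2737 bits
D_KL(Q||P) = 0.2473 bits

No, they are not equal!

This asymmetry is why KL divergence is not a true distance metric.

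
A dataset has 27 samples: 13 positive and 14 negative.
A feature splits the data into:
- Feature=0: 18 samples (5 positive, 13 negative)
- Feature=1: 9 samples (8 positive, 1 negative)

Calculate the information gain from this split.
0.2630 bits

Information Gain = H(Y) - H(Y|Feature)

Before split:
P(positive) = 13/27 = 0.4815
H(Y) = 0.9990 bits

After split:
Feature=0: H = 0.8524 bits (weight = 18/27)
Feature=1: H = 0.5033 bits (weight = 9/27)
H(Y|Feature) = (18/27)×0.8524 + (9/27)×0.5033 = 0.7360 bits

Information Gain = 0.9990 - 0.7360 = 0.2630 bits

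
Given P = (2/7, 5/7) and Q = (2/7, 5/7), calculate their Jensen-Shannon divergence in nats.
0.0000 nats

Jensen-Shannon divergence is:
JSD(P||Q) = 0.5 × D_KL(P||M) + 0.5 × D_KL(Q||M)
where M = 0.5 × (P + Q) is the mixture distribution.

M = 0.5 × (2/7, 5/7) + 0.5 × (2/7, 5/7) = (2/7, 5/7)

D_KL(P||M) = 0.0000 nats
D_KL(Q||M) = 0.0000 nats

JSD(P||Q) = 0.5 × 0.0000 + 0.5 × 0.0000 = 0.0000 nats

Unlike KL divergence, JSD is symmetric and bounded: 0 ≤ JSD ≤ log(2).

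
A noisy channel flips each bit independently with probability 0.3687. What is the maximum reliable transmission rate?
0.0503 bits

For a binary symmetric channel (BSC) with error probability p:
Capacity C = 1 - H(p) bits per symbol

where H(p) = -p log₂(p) - (1-p) log₂(1-p) is the binary entropy function.

H(0.3687) = 0.9497 bits
C = 1 - 0.9497 = 0.0503 bits per symbol

This means we can reliably transmit up to 0.0503 bits of information per channel use.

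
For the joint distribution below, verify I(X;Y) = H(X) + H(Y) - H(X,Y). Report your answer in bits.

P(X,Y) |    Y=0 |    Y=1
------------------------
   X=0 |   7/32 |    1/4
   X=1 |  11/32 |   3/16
I(X;Y) = 0.0238 bits

Mutual information has multiple equivalent forms:
- I(X;Y) = H(X) - H(X|Y)
- I(X;Y) = H(Y) - H(Y|X)
- I(X;Y) = H(X) + H(Y) - H(X,Y)

Computing all quantities:
H(X) = 0.9972, H(Y) = 0.9887, H(X,Y) = 1.9620
H(X|Y) = 0.9733, H(Y|X) = 0.9649

Verification:
H(X) - H(X|Y) = 0.9972 - 0.9733 = 0.0238
H(Y) - H(Y|X) = 0.9887 - 0.9649 = 0.0238
H(X) + H(Y) - H(X,Y) = 0.9972 + 0.9887 - 1.9620 = 0.0238

All forms give I(X;Y) = 0.0238 bits. ✓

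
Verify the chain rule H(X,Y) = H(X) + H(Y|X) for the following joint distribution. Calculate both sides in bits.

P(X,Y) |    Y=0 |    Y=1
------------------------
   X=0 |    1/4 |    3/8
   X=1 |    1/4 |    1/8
H(X,Y) = 1.9056, H(X) = 0.9544, H(Y|X) = 0.9512 (all in bits)

Chain rule: H(X,Y) = H(X) + H(Y|X)

Left side — joint entropy directly:
H(X,Y) = -Σ p(x,y) log p(x,y) = 1.9056 bits

Right side — compute H(Y|X) from the conditional distributions:
P(X) = (5/8, 3/8), so H(X) = 0.9544 bits
H(Y|X) = Σ_x P(X=x) · H(Y|X=x):
  P(Y|X=0) = (2/5, 3/5), H(Y|X=0) = 0.9710, weight P(X=0) = 5/8
  P(Y|X=1) = (2/3, 1/3), H(Y|X=1) = 0.9183, weight P(X=1) = 3/8
H(Y|X) = 0.9512 bits

H(X) + H(Y|X) = 0.9544 + 0.9512 = 1.9056 bits

Both sides equal 1.9056 bits. ✓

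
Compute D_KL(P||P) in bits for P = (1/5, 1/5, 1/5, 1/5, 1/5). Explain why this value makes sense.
0.0000 bits

KL divergence satisfies the Gibbs inequality: D_KL(P||Q) ≥ 0 for all distributions P, Q.

D_KL(P||Q) = Σ p(x) log(p(x)/q(x))
Each term is p(x) × log_2(p(x)/p(x)) = p(x) × log_2(1) = 0, so the sum is 0.
D_KL(P||Q) = 0.0000 bits

When P = Q, the KL divergence is exactly 0, as there is no 'divergence' between identical distributions.

This non-negativity is a fundamental property: relative entropy cannot be negative because it measures how different Q is from P.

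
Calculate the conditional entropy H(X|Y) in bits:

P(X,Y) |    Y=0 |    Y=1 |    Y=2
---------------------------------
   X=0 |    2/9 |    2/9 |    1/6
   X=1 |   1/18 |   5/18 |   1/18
0.8764 bits

Using the chain rule: H(X|Y) = H(X,Y) - H(Y)

First, compute H(X,Y) = 2.3719 bits

Marginal P(Y) = (5/18, 1/2, 2/9)
H(Y) = 1.4955 bits

H(X|Y) = H(X,Y) - H(Y) = 2.3719 - 1.4955 = 0.8764 bits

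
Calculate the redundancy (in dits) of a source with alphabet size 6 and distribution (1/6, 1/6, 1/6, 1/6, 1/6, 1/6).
0.0000 dits

Redundancy measures how far a source is from maximum entropy:
R = H_max - H(X)

Maximum entropy for 6 symbols: H_max = log_10(6) = 0.7782 dits
Actual entropy: H(X) = 0.7782 dits
Redundancy: R = 0.7782 - 0.7782 = 0.0000 dits

This redundancy represents potential for compression: the source could be compressed by 0.0000 dits per symbol.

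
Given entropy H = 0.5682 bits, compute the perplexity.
1.4827

Perplexity is 2^H (or exp(H) for natural log).

H = 0.5682 bits
Perplexity = 2^0.5682 = 1.4827

Interpretation: The model's uncertainty is equivalent to choosing uniformly among 1.5 options.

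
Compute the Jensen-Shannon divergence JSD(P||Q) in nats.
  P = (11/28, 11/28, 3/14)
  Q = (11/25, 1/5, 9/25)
0.0260 nats

Jensen-Shannon divergence is:
JSD(P||Q) = 0.5 × D_KL(P||M) + 0.5 × D_KL(Q||M)
where M = 0.5 × (P + Q) is the mixture distribution.

M = 0.5 × (11/28, 11/28, 3/14) + 0.5 × (11/25, 1/5, 9/25) = (0.416429, 0.296429, 0.287143)

D_KL(P||M) = 0.0250 nats
D_KL(Q||M) = 0.0269 nats

JSD(P||Q) = 0.5 × 0.0250 + 0.5 × 0.0269 = 0.0260 nats

Unlike KL divergence, JSD is symmetric and bounded: 0 ≤ JSD ≤ log(2).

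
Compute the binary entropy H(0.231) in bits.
0.7798 bits

The binary entropy function is:
H(p) = -p log(p) - (1-p) log(1-p)

H(0.231) = -0.231 × log_2(0.231) - 0.769 × log_2(0.769)
H(0.231) = 0.7798 bits

Note: Binary entropy is maximized at p=0.5 (H=1 bit) and minimized at p=0 or p=1 (H=0).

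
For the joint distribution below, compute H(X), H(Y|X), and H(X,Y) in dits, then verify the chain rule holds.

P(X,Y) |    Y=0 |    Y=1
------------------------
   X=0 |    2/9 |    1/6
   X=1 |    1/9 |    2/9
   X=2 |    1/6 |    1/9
H(X,Y) = 0.7618, H(X) = 0.4731, H(Y|X) = 0.2887 (all in dits)

Chain rule: H(X,Y) = H(X) + H(Y|X)

Left side — joint entropy directly:
H(X,Y) = -Σ p(x,y) log p(x,y) = 0.7618 dits

Right side — compute H(Y|X) from the conditional distributions:
P(X) = (7/18, 1/3, 5/18), so H(X) = 0.4731 dits
H(Y|X) = Σ_x P(X=x) · H(Y|X=x):
  P(Y|X=0) = (4/7, 3/7), H(Y|X=0) = 0.2966, weight P(X=0) = 7/18
  P(Y|X=1) = (1/3, 2/3), H(Y|X=1) = 0.2764, weight P(X=1) = 1/3
  P(Y|X=2) = (3/5, 2/5), H(Y|X=2) = 0.2923, weight P(X=2) = 5/18
H(Y|X) = 0.2887 dits

H(X) + H(Y|X) = 0.4731 + 0.2887 = 0.7618 dits

Both sides equal 0.7618 dits. ✓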